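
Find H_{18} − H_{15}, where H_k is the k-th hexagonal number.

195

18·(2·18 − 1) = 630 and 15·(2·15 − 1) = 435.
Difference: 630 − 435 = 195.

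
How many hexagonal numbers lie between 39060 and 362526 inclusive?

287

The n-th hexagonal number is n(2n−1).
Smallest index with value ≥ 39060: n = 140 (giving 39060).
Largest index with value ≤ 362526: n = 426 (giving 362526).
Indices 140 through 426: 287 terms.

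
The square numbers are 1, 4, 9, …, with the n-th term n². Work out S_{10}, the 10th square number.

100

The 10th square number is n² with n = 10.
10² = 100.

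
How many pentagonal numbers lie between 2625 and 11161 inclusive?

The n-th pentagonal number is n(3n−1)/2.
Smallest index with value ≥ 2625: n = 42 (giving 2625).
Largest index with value ≤ 11161: n = 86 (giving 11051).
Indices 42 through 86: 45 terms.

45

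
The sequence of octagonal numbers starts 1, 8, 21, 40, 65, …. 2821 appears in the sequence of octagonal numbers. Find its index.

Set n(3n−2) = 2821, giving 3n² − 2n − 2821 = 0.
The discriminant is 4 + 12·2821 = 33856, and √33856 = 184.
So n = (2 + 184) / 6 = 186/6 = 31.

31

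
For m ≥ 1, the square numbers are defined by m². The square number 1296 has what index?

36

We need n² = 1296, so n = √1296 = 36.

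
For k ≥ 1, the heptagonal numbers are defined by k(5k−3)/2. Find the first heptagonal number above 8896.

Solve n(5n−3)/2 > 8896 for integer n.
The largest n with value ≤ 8896 is 59 (since 8614 ≤ 8896 < 8910), so the first above is n = 60, value 8910.

8910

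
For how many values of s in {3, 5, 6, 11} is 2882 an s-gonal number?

1

s = 3: P(3, 75) = 2850 and P(3, 76) = 2926; 2882 is not s-gonal.
s = 5: P(5, 44) = 2882. ✓
s = 6: P(6, 38) = 2850 and P(6, 39) = 3003; 2882 is not s-gonal.
s = 11: P(11, 25) = 2725 and P(11, 26) = 2951; 2882 is not s-gonal.
Hits: s ∈ {5} → 1.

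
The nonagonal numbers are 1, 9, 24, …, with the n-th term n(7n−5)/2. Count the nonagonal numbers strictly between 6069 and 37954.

62

The n-th nonagonal number is n(7n−5)/2.
Smallest index with value > 6069: n = 43 (giving 6364).
Largest index with value < 37954: n = 104 (giving 37596).
Indices 43 through 104: 62 terms.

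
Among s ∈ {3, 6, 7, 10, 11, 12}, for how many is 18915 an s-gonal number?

s = 3: P(3, 194) = 18915. ✓
s = 6: P(6, 97) = 18721 and P(6, 98) = 19110; 18915 is not s-gonal.
s = 7: P(7, 87) = 18792 and P(7, 88) = 19228; 18915 is not s-gonal.
s = 10: P(10, 69) = 18837 and P(10, 70) = 19390; 18915 is not s-gonal.
s = 11: P(11, 65) = 18785 and P(11, 66) = 19371; 18915 is not s-gonal.
s = 12: P(12, 61) = 18361 and P(12, 62) = 18972; 18915 is not s-gonal.
Hits: s ∈ {3} → 1.

1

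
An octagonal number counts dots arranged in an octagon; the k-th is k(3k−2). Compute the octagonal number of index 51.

7701

The 51st octagonal number is n(3n−2) with n = 51.
51·(3·51 − 2) = 51·151 = 7701.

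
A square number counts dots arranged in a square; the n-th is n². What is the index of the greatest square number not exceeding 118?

Solve n² ≤ 118 for integer n.
n = 10 gives 100 ≤ 118, while n = 11 gives 121 > 118; so the answer is index 10.

10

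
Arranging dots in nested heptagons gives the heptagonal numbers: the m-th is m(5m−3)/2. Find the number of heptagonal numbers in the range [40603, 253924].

192

The n-th heptagonal number is n(5n−3)/2.
Smallest index with value ≥ 40603: n = 128 (giving 40768).
Largest index with value ≤ 253924: n = 319 (giving 253924).
Indices 128 through 319: 192 terms.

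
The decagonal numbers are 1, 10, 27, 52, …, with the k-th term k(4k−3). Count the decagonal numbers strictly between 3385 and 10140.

21

The n-th decagonal number is n(4n−3).
Smallest index with value > 3385: n = 30 (giving 3510).
Largest index with value < 10140: n = 50 (giving 9850).
Indices 30 through 50: 21 terms.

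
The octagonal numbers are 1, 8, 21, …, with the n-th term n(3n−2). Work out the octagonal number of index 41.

4961

41·(3·41 − 2) = 41·121 = 4961.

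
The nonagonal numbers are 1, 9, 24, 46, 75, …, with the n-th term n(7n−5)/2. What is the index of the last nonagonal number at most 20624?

77

Solve n(7n−5)/2 ≤ 20624 for integer n.
n = 77 gives 20559 ≤ 20624, while n = 78 gives 21099 > 20624; so the answer is index 77.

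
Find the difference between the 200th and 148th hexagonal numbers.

36140

200·(2·200 − 1) = 79800 and 148·(2·148 − 1) = 43660.
Difference: 79800 − 43660 = 36140.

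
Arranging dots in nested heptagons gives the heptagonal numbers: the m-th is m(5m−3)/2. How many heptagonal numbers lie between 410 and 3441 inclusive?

24

The n-th heptagonal number is n(5n−3)/2.
Smallest index with value ≥ 410: n = 14 (giving 469).
Largest index with value ≤ 3441: n = 37 (giving 3367).
Indices 14 through 37: 24 terms.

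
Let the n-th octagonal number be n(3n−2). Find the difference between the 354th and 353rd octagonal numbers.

2119

Consecutive octagonal numbers differ by 6n − 5: here 6·354 − 5 = 2119.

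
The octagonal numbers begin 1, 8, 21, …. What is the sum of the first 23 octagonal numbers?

12420

Σ i(3i−2) = 3Σi² − 2Σi over i = 1..23.
Σi = 276 and Σi² = 4324.
3·4324 − 2·276 = 12420.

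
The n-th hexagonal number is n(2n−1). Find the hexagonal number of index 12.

276

The 12th hexagonal number is n(2n−1) with n = 12.
12·(2·12 − 1) = 12·23 = 276.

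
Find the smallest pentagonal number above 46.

Solve n(3n−1)/2 > 46 for integer n.
The largest n with value ≤ 46 is 5 (since 35 ≤ 46 < 51), so the first above is n = 6, value 51.

51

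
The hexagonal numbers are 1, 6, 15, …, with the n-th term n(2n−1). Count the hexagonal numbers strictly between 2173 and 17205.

59

The n-th hexagonal number is n(2n−1).
Smallest index with value > 2173: n = 34 (giving 2278).
Largest index with value < 17205: n = 92 (giving 16836).
Indices 34 through 92: 59 terms.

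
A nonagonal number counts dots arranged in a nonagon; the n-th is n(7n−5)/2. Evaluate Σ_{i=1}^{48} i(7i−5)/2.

Σ i(7i−5)/2 = (7Σi² − 5Σi) / 2 over i = 1..48.
Σi = 1176 and Σi² = 38024.
(7·38024 − 5·1176) / 2 = 260288/2 = 130144.

130144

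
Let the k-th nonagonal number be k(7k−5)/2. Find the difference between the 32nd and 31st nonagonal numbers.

Consecutive nonagonal numbers differ by 7n − 6: here 7·32 − 6 = 218.

218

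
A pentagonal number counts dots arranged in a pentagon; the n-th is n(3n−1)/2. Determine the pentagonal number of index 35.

1820

The 35th pentagonal number is n(3n−1)/2 with n = 35.
35·(3·35 − 1)/2 = 35·104/2 = 35·52 = 1820.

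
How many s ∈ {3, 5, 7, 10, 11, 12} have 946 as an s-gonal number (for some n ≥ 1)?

s = 3: P(3, 43) = 946. ✓
s = 5: P(5, 25) = 925 and P(5, 26) = 1001; 946 is not s-gonal.
s = 7: P(7, 19) = 874 and P(7, 20) = 970; 946 is not s-gonal.
s = 10: P(10, 15) = 855 and P(10, 16) = 976; 946 is not s-gonal.
s = 11: P(11, 14) = 833 and P(11, 15) = 960; 946 is not s-gonal.
s = 12: P(12, 14) = 924 and P(12, 15) = 1065; 946 is not s-gonal.
Hits: s ∈ {3} → 1.

1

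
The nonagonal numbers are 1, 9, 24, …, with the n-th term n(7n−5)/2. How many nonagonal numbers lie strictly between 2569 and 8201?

The n-th nonagonal number is n(7n−5)/2.
Smallest index with value > 2569: n = 28 (giving 2674).
Largest index with value < 8201: n = 48 (giving 7944).
Indices 28 through 48: 21 terms.

21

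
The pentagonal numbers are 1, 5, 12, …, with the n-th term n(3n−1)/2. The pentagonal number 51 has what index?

Set n(3n−1)/2 = 51, giving 3n² − n − 102 = 0.
So n = (1 + 35) / 6 = 36/6 = 6.

6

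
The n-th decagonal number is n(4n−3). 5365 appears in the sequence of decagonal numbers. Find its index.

37

Set n(4n−3) = 5365, giving 4n² − 3n − 5365 = 0.
The discriminant is 9 + 16·5365 = 85849, and √85849 = 293.
So n = (3 + 293) / 8 = 296/8 = 37.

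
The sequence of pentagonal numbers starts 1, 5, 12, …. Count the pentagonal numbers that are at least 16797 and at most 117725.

175

The n-th pentagonal number is n(3n−1)/2.
Smallest index with value ≥ 16797: n = 106 (giving 16801).
Largest index with value ≤ 117725: n = 280 (giving 117460).
Indices 106 through 280: 175 terms.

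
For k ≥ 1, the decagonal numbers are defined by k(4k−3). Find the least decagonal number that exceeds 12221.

12376

Solve n(4n−3) > 12221 for integer n.
The largest n with value ≤ 12221 is 55 (since 11935 ≤ 12221 < 12376), so the first above is n = 56, value 12376.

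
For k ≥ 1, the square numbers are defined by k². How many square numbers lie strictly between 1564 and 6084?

38

The n-th square number is n².
Smallest index with value > 1564: n = 40 (giving 1600).
Largest index with value < 6084: n = 77 (giving 5929).
Indices 40 through 77: 38 terms.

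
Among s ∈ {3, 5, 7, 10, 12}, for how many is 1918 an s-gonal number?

1

s = 3: P(3, 61) = 1891 and P(3, 62) = 1953; 1918 is not s-gonal.
s = 5: P(5, 35) = 1820 and P(5, 36) = 1926; 1918 is not s-gonal.
s = 7: P(7, 28) = 1918. ✓
s = 10: P(10, 22) = 1870 and P(10, 23) = 2047; 1918 is not s-gonal.
s = 12: P(12, 19) = 1729 and P(12, 20) = 1920; 1918 is not s-gonal.
Hits: s ∈ {7} → 1.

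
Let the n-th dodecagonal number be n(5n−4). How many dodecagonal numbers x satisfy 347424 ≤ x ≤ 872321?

The n-th dodecagonal number is n(5n−4).
Smallest index with value ≥ 347424: n = 264 (giving 347424).
Largest index with value ≤ 872321: n = 418 (giving 871948).
Indices 264 through 418: 155 terms.

155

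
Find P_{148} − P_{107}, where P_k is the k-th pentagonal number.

148·(3·148 − 1)/2 = 32782 and 107·(3·107 − 1)/2 = 17120.
Difference: 32782 − 17120 = 15662.

15662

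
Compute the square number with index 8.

64

The 8th square number is n² with n = 8.
8² = 64.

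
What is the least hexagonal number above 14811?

15051

Solve n(2n−1) > 14811 for integer n.
The largest n with value ≤ 14811 is 86 (since 14706 ≤ 14811 < 15051), so the first above is n = 87, value 15051.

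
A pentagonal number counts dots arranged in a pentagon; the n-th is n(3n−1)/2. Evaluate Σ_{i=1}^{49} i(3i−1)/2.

60025

Σ i(3i−1)/2 = (3Σi² − Σi) / 2 over i = 1..49.
Σi = 1225 and Σi² = 40425.
(3·40425 − 1·1225) / 2 = 120050/2 = 60025.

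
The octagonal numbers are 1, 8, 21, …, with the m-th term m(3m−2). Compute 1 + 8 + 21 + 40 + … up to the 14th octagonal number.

2835

Σ i(3i−2) = 3Σi² − 2Σi over i = 1..14.
Σi = 105 and Σi² = 1015.
3·1015 − 2·105 = 2835.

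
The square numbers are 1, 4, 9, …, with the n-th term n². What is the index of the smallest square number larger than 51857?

228

Solve n² > 51857 for integer n.
The largest n with value ≤ 51857 is 227 (since 51529 ≤ 51857 < 51984), so the first above is n = 228, value 51984.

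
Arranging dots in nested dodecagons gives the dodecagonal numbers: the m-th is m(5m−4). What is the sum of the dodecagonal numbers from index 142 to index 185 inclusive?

Σ i(5i−4) = 5Σi² − 4Σi over i = 142..185.
Σi = 17205 − 10011 = 7194 and Σi² = 2127685 − 944371 = 1183314.
5·1183314 − 4·7194 = 5887794.

5887794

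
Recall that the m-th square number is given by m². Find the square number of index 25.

625

The 25th square number is n² with n = 25.
25² = 625.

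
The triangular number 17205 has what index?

185

Set n(n+1)/2 = 17205, giving n² + n − 34410 = 0.
The discriminant is 1 + 8·17205 = 137641, and √137641 = 371.
So n = (-1 + 371) / 2 = 370/2 = 185.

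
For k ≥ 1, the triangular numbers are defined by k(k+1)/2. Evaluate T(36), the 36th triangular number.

The 36th triangular number is n(n+1)/2 with n = 36.
36·37/2 = 1332/2 = 666.

666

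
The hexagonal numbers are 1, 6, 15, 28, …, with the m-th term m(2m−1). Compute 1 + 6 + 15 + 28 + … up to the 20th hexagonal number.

5530

Σ i(2i−1) = 2Σi² − Σi over i = 1..20.
Σi = 210 and Σi² = 2870.
2·2870 − 1·210 = 5530.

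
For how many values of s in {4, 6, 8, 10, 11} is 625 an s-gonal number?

s = 4: P(4, 25) = 625. ✓
s = 6: P(6, 17) = 561 and P(6, 18) = 630; 625 is not s-gonal.
s = 8: P(8, 14) = 560 and P(8, 15) = 645; 625 is not s-gonal.
s = 10: P(10, 12) = 540 and P(10, 13) = 637; 625 is not s-gonal.
s = 11: P(11, 12) = 606 and P(11, 13) = 715; 625 is not s-gonal.
Hits: s ∈ {4} → 1.

1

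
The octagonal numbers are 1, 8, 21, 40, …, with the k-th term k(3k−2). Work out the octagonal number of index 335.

The 335th octagonal number is n(3n−2) with n = 335.
335·(3·335 − 2) = 335·1003 = 336005.

336005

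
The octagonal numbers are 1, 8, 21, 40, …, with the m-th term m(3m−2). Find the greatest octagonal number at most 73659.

Solve n(3n−2) ≤ 73659 for integer n.
n = 157 gives 73633 ≤ 73659, while n = 158 gives 74576 > 73659; so the answer is 73633.

73633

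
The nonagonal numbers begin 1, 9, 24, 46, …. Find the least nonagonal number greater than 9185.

Solve n(7n−5)/2 > 9185 for integer n.
The largest n with value ≤ 9185 is 51 (since 8976 ≤ 9185 < 9334), so the first above is n = 52, value 9334.

9334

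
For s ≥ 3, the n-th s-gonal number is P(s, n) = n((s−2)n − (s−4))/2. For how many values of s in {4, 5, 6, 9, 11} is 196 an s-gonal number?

2

s = 4: P(4, 14) = 196. ✓
s = 5: P(5, 11) = 176 and P(5, 12) = 210; 196 is not s-gonal.
s = 6: P(6, 10) = 190 and P(6, 11) = 231; 196 is not s-gonal.
s = 9: P(9, 7) = 154 and P(9, 8) = 204; 196 is not s-gonal.
s = 11: P(11, 7) = 196. ✓
Hits: s ∈ {4, 11} → 2.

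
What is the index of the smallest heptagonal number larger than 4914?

Solve n(5n−3)/2 > 4914 for integer n.
The largest n with value ≤ 4914 is 44 (since 4774 ≤ 4914 < 4995), so the first above is n = 45, value 4995.

45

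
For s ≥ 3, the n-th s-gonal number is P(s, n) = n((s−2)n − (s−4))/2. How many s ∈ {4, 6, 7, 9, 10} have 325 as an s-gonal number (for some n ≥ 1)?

2

s = 4: P(4, 18) = 324 and P(4, 19) = 361; 325 is not s-gonal.
s = 6: P(6, 13) = 325. ✓
s = 7: P(7, 11) = 286 and P(7, 12) = 342; 325 is not s-gonal.
s = 9: P(9, 10) = 325. ✓
s = 10: P(10, 9) = 297 and P(10, 10) = 370; 325 is not s-gonal.
Hits: s ∈ {6, 9} → 2.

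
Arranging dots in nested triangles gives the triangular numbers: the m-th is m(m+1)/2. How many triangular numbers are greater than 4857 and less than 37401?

174

The n-th triangular number is n(n+1)/2.
Smallest index with value > 4857: n = 99 (giving 4950).
Largest index with value < 37401: n = 272 (giving 37128).
Indices 99 through 272: 174 terms.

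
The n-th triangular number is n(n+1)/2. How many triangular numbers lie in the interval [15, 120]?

11

The n-th triangular number is n(n+1)/2.
Smallest index with value ≥ 15: n = 5 (giving 15).
Largest index with value ≤ 120: n = 15 (giving 120).
Indices 5 through 15: 11 terms.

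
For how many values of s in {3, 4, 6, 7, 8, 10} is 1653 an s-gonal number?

2

s = 3: P(3, 57) = 1653. ✓
s = 4: P(4, 40) = 1600 and P(4, 41) = 1681; 1653 is not s-gonal.
s = 6: P(6, 29) = 1653. ✓
s = 7: P(7, 26) = 1651 and P(7, 27) = 1782; 1653 is not s-gonal.
s = 8: P(8, 23) = 1541 and P(8, 24) = 1680; 1653 is not s-gonal.
s = 10: P(10, 20) = 1540 and P(10, 21) = 1701; 1653 is not s-gonal.
Hits: s ∈ {3, 6} → 2.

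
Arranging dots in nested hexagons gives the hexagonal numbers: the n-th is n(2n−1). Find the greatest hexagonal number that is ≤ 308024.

306936

Solve n(2n−1) ≤ 308024 for integer n.
n = 392 gives 306936 ≤ 308024, while n = 393 gives 308505 > 308024; so the answer is 306936.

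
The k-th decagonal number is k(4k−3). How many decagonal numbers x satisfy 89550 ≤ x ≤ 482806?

The n-th decagonal number is n(4n−3).
Smallest index with value ≥ 89550: n = 150 (giving 89550).
Largest index with value ≤ 482806: n = 347 (giving 480595).
Indices 150 through 347: 198 terms.

198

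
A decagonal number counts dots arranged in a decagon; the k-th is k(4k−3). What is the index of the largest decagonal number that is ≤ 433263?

329

Solve n(4n−3) ≤ 433263 for integer n.
n = 329 gives 431977 ≤ 433263, while n = 330 gives 434610 > 433263; so the answer is index 329.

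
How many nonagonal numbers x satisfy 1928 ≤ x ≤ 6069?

19

The n-th nonagonal number is n(7n−5)/2.
Smallest index with value ≥ 1928: n = 24 (giving 1956).
Largest index with value ≤ 6069: n = 42 (giving 6069).
Indices 24 through 42: 19 terms.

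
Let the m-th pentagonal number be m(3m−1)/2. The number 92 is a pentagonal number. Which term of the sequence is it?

8

Set n(3n−1)/2 = 92, giving 3n² − n − 184 = 0.
The discriminant is 1 + 24·92 = 2209, and √2209 = 47.
So n = (1 + 47) / 6 = 48/6 = 8.
Check: 8·(3·8 − 1)/2 = 92. ✓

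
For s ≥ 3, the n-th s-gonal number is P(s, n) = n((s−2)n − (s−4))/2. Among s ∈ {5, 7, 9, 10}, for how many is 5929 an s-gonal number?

s = 5: P(5, 63) = 5922 and P(5, 64) = 6112; 5929 is not s-gonal.
s = 7: P(7, 49) = 5929. ✓
s = 9: P(9, 41) = 5781 and P(9, 42) = 6069; 5929 is not s-gonal.
s = 10: P(10, 38) = 5662 and P(10, 39) = 5967; 5929 is not s-gonal.
Hits: s ∈ {7} → 1.

1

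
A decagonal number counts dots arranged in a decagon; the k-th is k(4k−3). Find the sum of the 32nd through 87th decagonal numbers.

Σ i(4i−3) = 4Σi² − 3Σi over i = 32..87.
Σi = 3828 − 496 = 3332 and Σi² = 223300 − 10416 = 212884.
4·212884 − 3·3332 = 841540.

841540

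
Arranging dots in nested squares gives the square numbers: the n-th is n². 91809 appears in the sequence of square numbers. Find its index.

We need n² = 91809, so n = √91809 = 303.
Check: 303² = 91809. ✓

303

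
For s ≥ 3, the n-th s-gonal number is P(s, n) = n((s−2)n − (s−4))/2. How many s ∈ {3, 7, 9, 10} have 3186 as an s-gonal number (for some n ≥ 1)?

s = 3: P(3, 79) = 3160 and P(3, 80) = 3240; 3186 is not s-gonal.
s = 7: P(7, 36) = 3186. ✓
s = 9: P(9, 30) = 3075 and P(9, 31) = 3286; 3186 is not s-gonal.
s = 10: P(10, 28) = 3052 and P(10, 29) = 3277; 3186 is not s-gonal.
Hits: s ∈ {7} → 1.

1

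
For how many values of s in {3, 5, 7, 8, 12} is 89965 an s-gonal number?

s = 3: P(3, 423) = 89676 and P(3, 424) = 90100; 89965 is not s-gonal.
s = 5: P(5, 245) = 89915 and P(5, 246) = 90651; 89965 is not s-gonal.
s = 7: P(7, 190) = 89965. ✓
s = 8: P(8, 173) = 89441 and P(8, 174) = 90480; 89965 is not s-gonal.
s = 12: P(12, 134) = 89244 and P(12, 135) = 90585; 89965 is not s-gonal.
Hits: s ∈ {7} → 1.

1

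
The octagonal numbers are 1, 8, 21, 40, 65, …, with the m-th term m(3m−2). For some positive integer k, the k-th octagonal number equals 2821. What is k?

31

Set n(3n−2) = 2821, giving 3n² − 2n − 2821 = 0.
So n = (2 + 184) / 6 = 186/6 = 31.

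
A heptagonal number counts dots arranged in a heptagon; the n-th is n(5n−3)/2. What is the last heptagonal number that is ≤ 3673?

Solve n(5n−3)/2 ≤ 3673 for integer n.
n = 38 gives 3553 ≤ 3673, while n = 39 gives 3744 > 3673; so the answer is 3553.

3553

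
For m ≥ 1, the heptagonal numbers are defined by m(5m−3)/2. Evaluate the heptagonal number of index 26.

The 26th heptagonal number is n(5n−3)/2 with n = 26.
26·(5·26 − 3)/2 = 26·127/2 = 1651.

1651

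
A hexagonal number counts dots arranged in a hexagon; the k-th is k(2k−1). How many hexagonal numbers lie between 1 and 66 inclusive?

6

The n-th hexagonal number is n(2n−1).
Smallest index with value ≥ 1: n = 1 (giving 1).
Largest index with value ≤ 66: n = 6 (giving 66).
Indices 1 through 6: 6 terms.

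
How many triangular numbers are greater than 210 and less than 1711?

The n-th triangular number is n(n+1)/2.
Smallest index with value > 210: n = 21 (giving 231).
Largest index with value < 1711: n = 57 (giving 1653).
Indices 21 through 57: 37 terms.

37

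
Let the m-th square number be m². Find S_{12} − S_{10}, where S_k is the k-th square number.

44

12² = 144 and 10² = 100.
Difference: 144 − 100 = 44.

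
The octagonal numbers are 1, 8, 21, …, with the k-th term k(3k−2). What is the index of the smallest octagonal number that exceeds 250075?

Solve n(3n−2) > 250075 for integer n.
The largest n with value ≤ 250075 is 289 (since 249985 ≤ 250075 < 251720), so the first above is n = 290, value 251720.

290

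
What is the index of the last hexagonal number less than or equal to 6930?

59

Solve n(2n−1) ≤ 6930 for integer n.
n = 59 gives 6903 ≤ 6930, while n = 60 gives 7140 > 6930; so the answer is index 59.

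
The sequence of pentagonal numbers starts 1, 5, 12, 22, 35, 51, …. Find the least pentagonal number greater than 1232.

Solve n(3n−1)/2 > 1232 for integer n.
The largest n with value ≤ 1232 is 28 (since 1162 ≤ 1232 < 1247), so the first above is n = 29, value 1247.

1247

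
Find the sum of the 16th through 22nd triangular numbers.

Σ i(i+1)/2 = (Σi² + Σi) / 2 over i = 16..22.
Σi = 253 − 120 = 133 and Σi² = 3795 − 1240 = 2555.
(1·2555 + 1·133) / 2 = 2688/2 = 1344.

1344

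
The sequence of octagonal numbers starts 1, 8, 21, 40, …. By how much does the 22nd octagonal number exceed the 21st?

Consecutive octagonal numbers differ by 6n − 5: here 6·22 − 5 = 127.

127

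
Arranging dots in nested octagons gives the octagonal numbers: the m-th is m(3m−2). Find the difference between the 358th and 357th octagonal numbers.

Consecutive octagonal numbers differ by 6n − 5: here 6·358 − 5 = 2143.

2143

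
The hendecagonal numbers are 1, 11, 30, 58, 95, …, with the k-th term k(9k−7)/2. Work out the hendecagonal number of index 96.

96·(9·96 − 7)/2 = 96·857/2 = 41136.

41136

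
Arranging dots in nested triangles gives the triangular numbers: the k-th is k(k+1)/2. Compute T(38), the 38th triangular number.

The 38th triangular number is n(n+1)/2 with n = 38.
38·39/2 = 1482/2 = 741.

741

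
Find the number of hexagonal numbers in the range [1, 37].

4

The n-th hexagonal number is n(2n−1).
Smallest index with value ≥ 1: n = 1 (giving 1).
Largest index with value ≤ 37: n = 4 (giving 28).
Indices 1 through 4: 4 terms.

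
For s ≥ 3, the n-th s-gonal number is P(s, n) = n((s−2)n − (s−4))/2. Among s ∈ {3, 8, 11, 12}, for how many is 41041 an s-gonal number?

s = 3: P(3, 286) = 41041. ✓
s = 8: P(8, 117) = 40833 and P(8, 118) = 41536; 41041 is not s-gonal.
s = 11: P(11, 95) = 40280 and P(11, 96) = 41136; 41041 is not s-gonal.
s = 12: P(12, 91) = 41041. ✓
Hits: s ∈ {3, 12} → 2.

2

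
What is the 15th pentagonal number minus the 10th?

185

15·(3·15 − 1)/2 = 330 and 10·(3·10 − 1)/2 = 145.
Difference: 330 − 145 = 185.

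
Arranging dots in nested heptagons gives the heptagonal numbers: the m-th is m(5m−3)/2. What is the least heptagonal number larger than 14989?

15093

Solve n(5n−3)/2 > 14989 for integer n.
The largest n with value ≤ 14989 is 77 (since 14707 ≤ 14989 < 15093), so the first above is n = 78, value 15093.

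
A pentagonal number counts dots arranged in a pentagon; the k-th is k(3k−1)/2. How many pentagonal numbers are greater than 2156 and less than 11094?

48

The n-th pentagonal number is n(3n−1)/2.
Smallest index with value > 2156: n = 39 (giving 2262).
Largest index with value < 11094: n = 86 (giving 11051).
Indices 39 through 86: 48 terms.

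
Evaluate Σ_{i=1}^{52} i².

Σ_{i=1}^{52} i² = 52·53·105/6 = 48230.

48230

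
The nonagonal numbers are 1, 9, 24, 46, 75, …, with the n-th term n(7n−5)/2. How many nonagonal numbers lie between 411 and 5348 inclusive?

The n-th nonagonal number is n(7n−5)/2.
Smallest index with value ≥ 411: n = 12 (giving 474).
Largest index with value ≤ 5348: n = 39 (giving 5226).
Indices 12 through 39: 28 terms.

28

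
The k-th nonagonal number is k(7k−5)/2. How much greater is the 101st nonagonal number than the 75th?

101·(7·101 − 5)/2 = 35451 and 75·(7·75 − 5)/2 = 19500.
Difference: 35451 − 19500 = 15951.

15951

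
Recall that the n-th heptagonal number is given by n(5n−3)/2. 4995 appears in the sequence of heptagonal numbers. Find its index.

45

Set n(5n−3)/2 = 4995, giving 5n² − 3n − 9990 = 0.
The discriminant is 9 + 40·4995 = 199809, and √199809 = 447.
So n = (3 + 447) / 10 = 450/10 = 45.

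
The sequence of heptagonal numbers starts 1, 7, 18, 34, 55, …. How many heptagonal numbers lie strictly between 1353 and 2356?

7

The n-th heptagonal number is n(5n−3)/2.
Smallest index with value > 1353: n = 24 (giving 1404).
Largest index with value < 2356: n = 30 (giving 2205).
Indices 24 through 30: 7 terms.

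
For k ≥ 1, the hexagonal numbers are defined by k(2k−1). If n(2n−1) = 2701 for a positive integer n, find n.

Set n(2n−1) = 2701, giving 2n² − n − 2701 = 0.
So n = (1 + 147) / 4 = 148/4 = 37.
Check: 37·(2·37 − 1) = 2701. ✓

37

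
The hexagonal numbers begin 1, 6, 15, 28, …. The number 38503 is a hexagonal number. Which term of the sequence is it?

Set n(2n−1) = 38503, giving 2n² − n − 38503 = 0.
The discriminant is 1 + 8·38503 = 308025, and √308025 = 555.
So n = (1 + 555) / 4 = 556/4 = 139.

139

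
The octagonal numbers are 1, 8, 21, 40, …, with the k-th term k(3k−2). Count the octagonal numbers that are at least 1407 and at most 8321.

The n-th octagonal number is n(3n−2).
Smallest index with value ≥ 1407: n = 22 (giving 1408).
Largest index with value ≤ 8321: n = 53 (giving 8321).
Indices 22 through 53: 32 terms.

32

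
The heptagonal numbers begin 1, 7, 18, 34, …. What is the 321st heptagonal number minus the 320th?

1601

Consecutive heptagonal numbers differ by 5n − 4: here 5·321 − 4 = 1601.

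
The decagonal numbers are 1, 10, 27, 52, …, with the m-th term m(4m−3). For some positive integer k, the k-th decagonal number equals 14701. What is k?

Set n(4n−3) = 14701, giving 4n² − 3n − 14701 = 0.
The discriminant is 9 + 16·14701 = 235225, and √235225 = 485.
So n = (3 + 485) / 8 = 488/8 = 61.

61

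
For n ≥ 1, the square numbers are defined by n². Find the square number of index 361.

The 361st square number is n² with n = 361.
361² = 130321.

130321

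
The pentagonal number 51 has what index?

6

Set n(3n−1)/2 = 51, giving 3n² − n − 102 = 0.
So n = (1 + 35) / 6 = 36/6 = 6.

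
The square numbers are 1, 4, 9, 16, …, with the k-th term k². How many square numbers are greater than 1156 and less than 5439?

The n-th square number is n².
Smallest index with value > 1156: n = 35 (giving 1225).
Largest index with value < 5439: n = 73 (giving 5329).
Indices 35 through 73: 39 terms.

39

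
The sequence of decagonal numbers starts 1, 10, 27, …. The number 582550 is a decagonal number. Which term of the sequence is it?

382

Set n(4n−3) = 582550, giving 4n² − 3n − 582550 = 0.
So n = (3 + 3053) / 8 = 3056/8 = 382.
Check: 382·(4·382 − 3) = 582550. ✓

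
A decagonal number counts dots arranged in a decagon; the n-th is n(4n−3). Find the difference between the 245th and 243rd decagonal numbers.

245·(4·245 − 3) = 239365 and 243·(4·243 − 3) = 235467.
Difference: 239365 − 235467 = 3898.

3898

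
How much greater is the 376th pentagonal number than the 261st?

109825

376·(3·376 − 1)/2 = 211876 and 261·(3·261 − 1)/2 = 102051.
Difference: 211876 − 102051 = 109825.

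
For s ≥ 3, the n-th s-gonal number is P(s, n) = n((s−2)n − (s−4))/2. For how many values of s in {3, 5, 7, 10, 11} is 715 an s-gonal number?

s = 3: P(3, 37) = 703 and P(3, 38) = 741; 715 is not s-gonal.
s = 5: P(5, 22) = 715. ✓
s = 7: P(7, 17) = 697 and P(7, 18) = 783; 715 is not s-gonal.
s = 10: P(10, 13) = 637 and P(10, 14) = 742; 715 is not s-gonal.
s = 11: P(11, 13) = 715. ✓
Hits: s ∈ {5, 11} → 2.

2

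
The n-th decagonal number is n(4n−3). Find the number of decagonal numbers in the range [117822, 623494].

223

The n-th decagonal number is n(4n−3).
Smallest index with value ≥ 117822: n = 173 (giving 119197).
Largest index with value ≤ 623494: n = 395 (giving 622915).
Indices 173 through 395: 223 terms.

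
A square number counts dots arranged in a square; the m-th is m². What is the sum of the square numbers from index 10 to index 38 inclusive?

Σ_{i=10}^{38} i² = 19019 − 285 = 18734.

18734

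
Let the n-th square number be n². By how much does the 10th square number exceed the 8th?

10² = 100 and 8² = 64.
Difference: 100 − 64 = 36.

36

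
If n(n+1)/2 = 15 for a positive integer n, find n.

5

Set n(n+1)/2 = 15, giving n² + n − 30 = 0.
The discriminant is 1 + 8·15 = 121, and √121 = 11.
So n = (-1 + 11) / 2 = 10/2 = 5.
Check: 5·6/2 = 15. ✓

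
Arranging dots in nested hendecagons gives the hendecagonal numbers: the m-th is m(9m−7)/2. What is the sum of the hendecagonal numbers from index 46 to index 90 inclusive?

959805

Σ i(9i−7)/2 = (9Σi² − 7Σi) / 2 over i = 46..90.
Σi = 4095 − 1035 = 3060 and Σi² = 247065 − 31395 = 215670.
(9·215670 − 7·3060) / 2 = 1919610/2 = 959805.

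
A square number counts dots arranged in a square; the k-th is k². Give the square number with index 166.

27556

The 166th square number is n² with n = 166.
166² = 27556.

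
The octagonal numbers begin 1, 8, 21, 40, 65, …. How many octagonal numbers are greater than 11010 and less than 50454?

70

The n-th octagonal number is n(3n−2).
Smallest index with value > 11010: n = 61 (giving 11041).
Largest index with value < 50454: n = 130 (giving 50440).
Indices 61 through 130: 70 terms.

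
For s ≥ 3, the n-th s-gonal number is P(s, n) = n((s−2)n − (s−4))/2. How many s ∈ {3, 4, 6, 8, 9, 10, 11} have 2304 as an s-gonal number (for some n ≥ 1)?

1

s = 3: P(3, 67) = 2278 and P(3, 68) = 2346; 2304 is not s-gonal.
s = 4: P(4, 48) = 2304. ✓
s = 6: P(6, 34) = 2278 and P(6, 35) = 2415; 2304 is not s-gonal.
s = 8: P(8, 28) = 2296 and P(8, 29) = 2465; 2304 is not s-gonal.
s = 9: P(9, 26) = 2301 and P(9, 27) = 2484; 2304 is not s-gonal.
s = 10: P(10, 24) = 2232 and P(10, 25) = 2425; 2304 is not s-gonal.
s = 11: P(11, 23) = 2300 and P(11, 24) = 2508; 2304 is not s-gonal.
Hits: s ∈ {4} → 1.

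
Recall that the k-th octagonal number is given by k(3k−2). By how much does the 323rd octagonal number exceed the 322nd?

Consecutive octagonal numbers differ by 6n − 5: here 6·323 − 5 = 1933.

1933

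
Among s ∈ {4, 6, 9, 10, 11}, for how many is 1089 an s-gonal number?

s = 4: P(4, 33) = 1089. ✓
s = 6: P(6, 23) = 1035 and P(6, 24) = 1128; 1089 is not s-gonal.
s = 9: P(9, 18) = 1089. ✓
s = 10: P(10, 16) = 976 and P(10, 17) = 1105; 1089 is not s-gonal.
s = 11: P(11, 15) = 960 and P(11, 16) = 1096; 1089 is not s-gonal.
Hits: s ∈ {4, 9} → 2.

2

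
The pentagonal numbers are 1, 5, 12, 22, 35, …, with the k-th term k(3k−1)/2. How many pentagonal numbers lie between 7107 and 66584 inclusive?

The n-th pentagonal number is n(3n−1)/2.
Smallest index with value ≥ 7107: n = 69 (giving 7107).
Largest index with value ≤ 66584: n = 210 (giving 66045).
Indices 69 through 210: 142 terms.

142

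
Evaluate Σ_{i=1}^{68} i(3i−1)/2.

Σ i(3i−1)/2 = (3Σi² − Σi) / 2 over i = 1..68.
Σi = 2346 and Σi² = 107134.
(3·107134 − 1·2346) / 2 = 319056/2 = 159528.

159528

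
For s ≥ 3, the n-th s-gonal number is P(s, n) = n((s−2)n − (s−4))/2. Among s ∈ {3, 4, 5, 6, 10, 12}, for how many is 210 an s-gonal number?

s = 3: P(3, 20) = 210. ✓
s = 4: P(4, 14) = 196 and P(4, 15) = 225; 210 is not s-gonal.
s = 5: P(5, 12) = 210. ✓
s = 6: P(6, 10) = 190 and P(6, 11) = 231; 210 is not s-gonal.
s = 10: P(10, 7) = 175 and P(10, 8) = 232; 210 is not s-gonal.
s = 12: P(12, 6) = 156 and P(12, 7) = 217; 210 is not s-gonal.
Hits: s ∈ {3, 5} → 2.

2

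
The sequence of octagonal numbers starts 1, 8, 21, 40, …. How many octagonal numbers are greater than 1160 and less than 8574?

33

The n-th octagonal number is n(3n−2).
Smallest index with value > 1160: n = 21 (giving 1281).
Largest index with value < 8574: n = 53 (giving 8321).
Indices 21 through 53: 33 terms.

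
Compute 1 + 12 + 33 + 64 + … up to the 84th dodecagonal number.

Σ i(5i−4) = 5Σi² − 4Σi over i = 1..84.
Σi = 3570 and Σi² = 201110.
5·201110 − 4·3570 = 991270.

991270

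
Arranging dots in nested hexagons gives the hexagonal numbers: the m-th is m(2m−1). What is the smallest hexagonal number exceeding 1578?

1653

Solve n(2n−1) > 1578 for integer n.
The largest n with value ≤ 1578 is 28 (since 1540 ≤ 1578 < 1653), so the first above is n = 29, value 1653.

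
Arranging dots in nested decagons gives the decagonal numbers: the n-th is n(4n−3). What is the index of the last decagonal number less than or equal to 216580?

Solve n(4n−3) ≤ 216580 for integer n.
n = 233 gives 216457 ≤ 216580, while n = 234 gives 218322 > 216580; so the answer is index 233.

233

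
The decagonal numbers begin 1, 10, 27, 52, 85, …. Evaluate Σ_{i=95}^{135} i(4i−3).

2177715

Σ i(4i−3) = 4Σi² − 3Σi over i = 95..135.
Σi = 9180 − 4465 = 4715 and Σi² = 829260 − 281295 = 547965.
4·547965 − 3·4715 = 2177715.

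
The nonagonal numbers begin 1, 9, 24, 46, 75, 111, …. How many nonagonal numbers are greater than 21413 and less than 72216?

65

The n-th nonagonal number is n(7n−5)/2.
Smallest index with value > 21413: n = 79 (giving 21646).
Largest index with value < 72216: n = 143 (giving 71214).
Indices 79 through 143: 65 terms.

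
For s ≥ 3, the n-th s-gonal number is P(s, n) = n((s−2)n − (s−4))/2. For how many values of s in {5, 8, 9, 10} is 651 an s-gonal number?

2

s = 5: P(5, 21) = 651. ✓
s = 8: P(8, 15) = 645 and P(8, 16) = 736; 651 is not s-gonal.
s = 9: P(9, 14) = 651. ✓
s = 10: P(10, 13) = 637 and P(10, 14) = 742; 651 is not s-gonal.
Hits: s ∈ {5, 9} → 2.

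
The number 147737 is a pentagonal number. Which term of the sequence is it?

Set n(3n−1)/2 = 147737, giving 3n² − n − 295474 = 0.
The discriminant is 1 + 24·147737 = 3545689, and √3545689 = 1883.
So n = (1 + 1883) / 6 = 1884/6 = 314.

314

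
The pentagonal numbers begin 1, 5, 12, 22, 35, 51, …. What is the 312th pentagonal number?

The 312th pentagonal number is n(3n−1)/2 with n = 312.
312·(3·312 − 1)/2 = 312·935/2 = 145860.

145860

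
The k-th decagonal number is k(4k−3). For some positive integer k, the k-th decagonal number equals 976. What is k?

16

Set n(4n−3) = 976, giving 4n² − 3n − 976 = 0.
So n = (3 + 125) / 8 = 128/8 = 16.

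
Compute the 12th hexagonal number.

The 12th hexagonal number is n(2n−1) with n = 12.
12·(2·12 − 1) = 12·23 = 276.

276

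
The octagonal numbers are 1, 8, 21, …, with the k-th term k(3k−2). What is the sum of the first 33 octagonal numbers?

36465

Σ i(3i−2) = 3Σi² − 2Σi over i = 1..33.
Σi = 561 and Σi² = 12529.
3·12529 − 2·561 = 36465.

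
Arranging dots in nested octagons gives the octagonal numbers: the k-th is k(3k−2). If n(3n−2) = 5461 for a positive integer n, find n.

Set n(3n−2) = 5461, giving 3n² − 2n − 5461 = 0.
So n = (2 + 256) / 6 = 258/6 = 43.

43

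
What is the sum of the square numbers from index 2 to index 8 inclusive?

203

Σ_{i=2}^{8} i² = 204 − 1 = 203.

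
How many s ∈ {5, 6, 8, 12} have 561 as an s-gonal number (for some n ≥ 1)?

s = 5: P(5, 19) = 532 and P(5, 20) = 590; 561 is not s-gonal.
s = 6: P(6, 17) = 561. ✓
s = 8: P(8, 14) = 560 and P(8, 15) = 645; 561 is not s-gonal.
s = 12: P(12, 11) = 561. ✓
Hits: s ∈ {6, 12} → 2.

2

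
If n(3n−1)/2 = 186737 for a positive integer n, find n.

Set n(3n−1)/2 = 186737, giving 3n² − n − 373474 = 0.
So n = (1 + 2117) / 6 = 2118/6 = 353.

353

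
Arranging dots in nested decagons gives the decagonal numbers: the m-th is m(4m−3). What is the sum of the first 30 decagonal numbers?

36425

Σ i(4i−3) = 4Σi² − 3Σi over i = 1..30.
Σi = 465 and Σi² = 9455.
4·9455 − 3·465 = 36425.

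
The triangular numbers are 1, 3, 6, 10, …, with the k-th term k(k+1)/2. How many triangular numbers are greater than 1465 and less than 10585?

91

The n-th triangular number is n(n+1)/2.
Smallest index with value > 1465: n = 54 (giving 1485).
Largest index with value < 10585: n = 144 (giving 10440).
Indices 54 through 144: 91 terms.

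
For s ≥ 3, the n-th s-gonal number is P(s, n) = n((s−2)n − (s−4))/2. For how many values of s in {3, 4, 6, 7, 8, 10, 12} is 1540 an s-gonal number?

3

s = 3: P(3, 55) = 1540. ✓
s = 4: P(4, 39) = 1521 and P(4, 40) = 1600; 1540 is not s-gonal.
s = 6: P(6, 28) = 1540. ✓
s = 7: P(7, 25) = 1525 and P(7, 26) = 1651; 1540 is not s-gonal.
s = 8: P(8, 22) = 1408 and P(8, 23) = 1541; 1540 is not s-gonal.
s = 10: P(10, 20) = 1540. ✓
s = 12: P(12, 17) = 1377 and P(12, 18) = 1548; 1540 is not s-gonal.
Hits: s ∈ {3, 6, 10} → 3.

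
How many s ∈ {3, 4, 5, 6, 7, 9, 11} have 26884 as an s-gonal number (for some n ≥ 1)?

s = 3: P(3, 231) = 26796 and P(3, 232) = 27028; 26884 is not s-gonal.
s = 4: P(4, 163) = 26569 and P(4, 164) = 26896; 26884 is not s-gonal.
s = 5: P(5, 134) = 26867 and P(5, 135) = 27270; 26884 is not s-gonal.
s = 6: P(6, 116) = 26796 and P(6, 117) = 27261; 26884 is not s-gonal.
s = 7: P(7, 104) = 26884. ✓
s = 9: P(9, 88) = 26884. ✓
s = 11: P(11, 77) = 26411 and P(11, 78) = 27105; 26884 is not s-gonal.
Hits: s ∈ {7, 9} → 2.

2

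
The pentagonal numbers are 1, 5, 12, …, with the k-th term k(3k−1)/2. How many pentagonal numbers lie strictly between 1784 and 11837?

54

The n-th pentagonal number is n(3n−1)/2.
Smallest index with value > 1784: n = 35 (giving 1820).
Largest index with value < 11837: n = 88 (giving 11572).
Indices 35 through 88: 54 terms.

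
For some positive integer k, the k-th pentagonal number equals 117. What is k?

9

Set n(3n−1)/2 = 117, giving 3n² − n − 234 = 0.
The discriminant is 1 + 24·117 = 2809, and √2809 = 53.
So n = (1 + 53) / 6 = 54/6 = 9.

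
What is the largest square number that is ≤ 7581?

Solve n² ≤ 7581 for integer n.
n = 87 gives 7569 ≤ 7581, while n = 88 gives 7744 > 7581; so the answer is 7569.

7569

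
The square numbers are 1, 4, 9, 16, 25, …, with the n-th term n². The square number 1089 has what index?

33

We need n² = 1089, so n = √1089 = 33.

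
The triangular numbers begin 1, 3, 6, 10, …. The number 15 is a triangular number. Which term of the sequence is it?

5

Set n(n+1)/2 = 15, giving n² + n − 30 = 0.
So n = (-1 + 11) / 2 = 10/2 = 5.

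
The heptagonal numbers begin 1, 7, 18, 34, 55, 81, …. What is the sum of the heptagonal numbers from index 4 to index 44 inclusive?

71914

Σ i(5i−3)/2 = (5Σi² − 3Σi) / 2 over i = 4..44.
Σi = 990 − 6 = 984 and Σi² = 29370 − 14 = 29356.
(5·29356 − 3·984) / 2 = 143828/2 = 71914.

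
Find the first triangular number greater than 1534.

Solve n(n+1)/2 > 1534 for integer n.
The largest n with value ≤ 1534 is 54 (since 1485 ≤ 1534 < 1540), so the first above is n = 55, value 1540.

1540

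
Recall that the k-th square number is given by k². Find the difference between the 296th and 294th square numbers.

1180

296² = 87616 and 294² = 86436.
Difference: 87616 − 86436 = 1180.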